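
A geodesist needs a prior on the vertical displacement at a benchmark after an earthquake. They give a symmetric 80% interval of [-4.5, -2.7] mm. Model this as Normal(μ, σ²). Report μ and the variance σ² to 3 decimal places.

A symmetric 80% interval runs μ ± z·σ with z = 1.282.
Half-width = 0.9, so σ = 0.9/1.282 = 0.7023 and σ² = 0.493.
μ is the interval midpoint, -3.600.

μ = -3.600, σ² = 0.493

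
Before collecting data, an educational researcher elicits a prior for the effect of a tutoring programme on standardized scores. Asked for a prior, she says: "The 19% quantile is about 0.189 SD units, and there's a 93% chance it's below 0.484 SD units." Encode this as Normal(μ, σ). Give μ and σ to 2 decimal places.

μ = 0.30, σ = 0.13

For Normal(μ,σ), the p-quantile is μ + z_p·σ. Here z_{0.19} = -0.8779, z_{0.93} = 1.476.
So 0.189 = μ − 0.8779σ and 0.484 = μ + 1.476σ.
Subtracting: σ = (0.484 − 0.189)/(1.476 − (-0.8779)) = 0.13.
Then μ = 0.189 − (-0.8779)·0.13 = 0.30.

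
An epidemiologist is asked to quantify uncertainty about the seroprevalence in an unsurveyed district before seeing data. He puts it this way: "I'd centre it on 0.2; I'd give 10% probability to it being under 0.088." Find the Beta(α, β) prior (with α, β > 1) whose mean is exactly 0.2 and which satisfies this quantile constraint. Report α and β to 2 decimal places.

With mean 0.2 fixed, write α = 0.2s, β = 0.8s where s = α+β.
Need P(θ < 0.088) = 0.1 under Beta(0.2s, 0.8s). Normal approximation: (q−m)/√(m(1−m)/s) ≈ z_{0.1} = -1.28, so s ≈ 0.2·0.8·(-1.28)²/(0.088−0.2)² = 20.9.
At s = 20.9: P(θ<0.088) ≈ 0.074. Adjusting to match 0.1 gives s ≈ 17.16.
So α = 0.2·17.16 ≈ 3.43, β = 0.8·17.16 ≈ 13.73.

α ≈ 3.43, β ≈ 13.73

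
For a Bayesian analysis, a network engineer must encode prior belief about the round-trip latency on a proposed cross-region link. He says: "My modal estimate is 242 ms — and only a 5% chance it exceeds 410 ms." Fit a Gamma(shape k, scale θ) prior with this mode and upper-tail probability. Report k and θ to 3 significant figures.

k ≈ 11, θ ≈ 24.1

Gamma(k,θ) with k>1 has mode (k−1)θ, so θ = 242/(k−1).
Need P(X < 410) = 0.95 with θ tied to k this way. Start at k = 2, θ = 242: P(X<410) ≈ 0.505.
Too low — raise k to concentrate. Iterating converges to k ≈ 11.
Then θ = 242/(11−1) ≈ 24.1.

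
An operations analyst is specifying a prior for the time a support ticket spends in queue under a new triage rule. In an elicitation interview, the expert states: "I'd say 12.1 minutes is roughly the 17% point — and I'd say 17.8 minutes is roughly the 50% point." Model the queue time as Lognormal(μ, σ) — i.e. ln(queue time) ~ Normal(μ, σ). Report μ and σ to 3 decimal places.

If T ~ Lognormal(μ,σ) then ln T ~ Normal(μ,σ), so the p-quantile of ln T is μ + z_p·σ.
ln(12.1) = 2.493 and ln(17.8) = 2.879; z_{0.17} = -0.9542, z_{0.5} = 0.
σ = (2.879 − 2.493)/(0 − (-0.9542)) = 0.405.
μ = 2.493 − (-0.9542)·0.405 = 2.879.

μ ≈ 2.879, σ ≈ 0.405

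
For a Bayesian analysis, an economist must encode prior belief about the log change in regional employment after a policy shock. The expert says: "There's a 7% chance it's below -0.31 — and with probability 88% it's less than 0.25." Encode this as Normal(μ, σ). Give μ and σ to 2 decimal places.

μ = 0.00, σ = 0.21

The p-quantile of Normal(μ,σ) is μ + z_p·σ, with z_{0.07} = -1.476 and z_{0.88} = 1.175.
Eliminate σ: μ = (z₂·x₁ − z₁·x₂)/(z₂ − z₁) = (1.175·-0.31 − (-1.476)·0.25)/2.651 = 0.00.
Then σ = (x₂ − x₁)/(z₂ − z₁) = (0.25 − -0.31)/2.651 = 0.21.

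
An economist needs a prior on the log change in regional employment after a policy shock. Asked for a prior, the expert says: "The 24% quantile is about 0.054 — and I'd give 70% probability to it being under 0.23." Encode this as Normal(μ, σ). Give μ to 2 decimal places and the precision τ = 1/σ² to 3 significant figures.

μ = 0.16, τ = 48.9

For Normal(μ,σ), the p-quantile is μ + z_p·σ. Here z_{0.24} = -0.7063, z_{0.7} = 0.5244.
So 0.054 = μ − 0.7063σ and 0.23 = μ + 0.5244σ.
Subtracting: σ = (0.23 − 0.054)/(0.5244 − (-0.7063)) = 0.14.
Then μ = 0.054 − (-0.7063)·0.14 = 0.16.
Precision τ = 1/σ² = 1/0.143² = 48.9.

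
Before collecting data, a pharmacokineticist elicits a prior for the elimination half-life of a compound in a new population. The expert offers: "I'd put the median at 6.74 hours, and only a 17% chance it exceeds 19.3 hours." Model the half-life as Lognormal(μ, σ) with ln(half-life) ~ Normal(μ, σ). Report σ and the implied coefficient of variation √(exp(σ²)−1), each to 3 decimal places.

σ ≈ 1.103, CV ≈ 1.540

If T ~ Lognormal(μ,σ) then ln T ~ Normal(μ,σ), so the p-quantile of ln T is μ + z_p·σ.
ln(6.74) = 1.908 and ln(19.3) = 2.96; z_{0.5} = 0, z_{0.83} = 0.9542.
σ = (2.96 − 1.908)/(0.9542 − (0)) = 1.103.
μ = 1.908 − (0)·1.103 = 1.908.
CV = √(exp(σ²)−1) = √(exp(1.2157)−1) = 1.540.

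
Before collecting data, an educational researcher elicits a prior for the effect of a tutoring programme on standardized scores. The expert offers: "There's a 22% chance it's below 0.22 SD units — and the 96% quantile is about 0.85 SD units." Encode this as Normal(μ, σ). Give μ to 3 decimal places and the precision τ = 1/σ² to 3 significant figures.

μ = 0.413, τ = 16

The p-quantile of Normal(μ,σ) is μ + z_p·σ, with z_{0.22} = -0.7722 and z_{0.96} = 1.751.
Eliminate σ: μ = (z₂·x₁ − z₁·x₂)/(z₂ − z₁) = (1.751·0.22 − (-0.7722)·0.85)/2.523 = 0.413.
Then σ = (x₂ − x₁)/(z₂ − z₁) = (0.85 − 0.22)/2.523 = 0.250.
Precision τ = 1/σ² = 1/0.2497² = 16.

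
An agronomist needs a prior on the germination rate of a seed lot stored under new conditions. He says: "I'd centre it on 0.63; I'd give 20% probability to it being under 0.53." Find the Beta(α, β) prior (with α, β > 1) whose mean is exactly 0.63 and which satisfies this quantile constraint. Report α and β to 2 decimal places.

With mean 0.63 fixed, write α = 0.63s, β = 0.37s where s = α+β.
Need P(θ < 0.53) = 0.2 under Beta(0.63s, 0.37s). Normal approximation: (q−m)/√(m(1−m)/s) ≈ z_{0.2} = -0.842, so s ≈ 0.63·0.37·(-0.842)²/(0.53−0.63)² = 16.5.
At s = 16.5: P(θ<0.53) ≈ 0.197. Adjusting to match 0.2 gives s ≈ 16.07.
So α = 0.63·16.07 ≈ 10.13, β = 0.37·16.07 ≈ 5.95.

α ≈ 10.13, β ≈ 5.95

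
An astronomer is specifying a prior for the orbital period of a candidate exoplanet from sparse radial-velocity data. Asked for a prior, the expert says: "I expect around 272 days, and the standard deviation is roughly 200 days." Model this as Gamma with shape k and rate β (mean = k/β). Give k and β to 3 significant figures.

k ≈ 1.85, β ≈ 0.0068

For Gamma(k, rate β): mean = k/β, variance = k/β², so CV = 1/√k.
CV = SD/mean = 200/272 = 0.7353, hence k = 1/CV² = 1.85.
Then β = k/mean = 1.85/272 = 0.0068.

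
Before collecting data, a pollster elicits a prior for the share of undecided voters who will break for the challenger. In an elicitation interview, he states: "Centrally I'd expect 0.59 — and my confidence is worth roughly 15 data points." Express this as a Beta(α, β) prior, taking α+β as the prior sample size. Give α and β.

α = 8.85, β = 6.15

Under the effective-sample-size interpretation, Beta(α, β) has prior mean α/(α+β) and prior sample size α+β.
So α+β = 15 and α/(α+β) = 0.59, giving α = 0.59·15 = 8.85 and β = 15 − 8.85 = 6.15.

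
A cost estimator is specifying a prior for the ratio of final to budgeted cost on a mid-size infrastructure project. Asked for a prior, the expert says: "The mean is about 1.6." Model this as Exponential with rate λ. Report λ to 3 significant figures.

λ ≈ 0.625

Exponential mean = 1/λ, so λ = 1/1.6 = 0.625.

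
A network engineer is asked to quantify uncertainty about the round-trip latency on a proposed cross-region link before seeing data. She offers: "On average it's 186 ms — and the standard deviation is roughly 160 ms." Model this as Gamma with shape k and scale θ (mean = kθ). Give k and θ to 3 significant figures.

For Gamma(k, scale θ): mean = kθ, variance = kθ², so CV = 1/√k.
CV = SD/mean = 160/186 = 0.8602, hence k = 1/CV² = 1.35.
Then θ = mean/k = 186/1.35 = 138.

k ≈ 1.35, θ ≈ 138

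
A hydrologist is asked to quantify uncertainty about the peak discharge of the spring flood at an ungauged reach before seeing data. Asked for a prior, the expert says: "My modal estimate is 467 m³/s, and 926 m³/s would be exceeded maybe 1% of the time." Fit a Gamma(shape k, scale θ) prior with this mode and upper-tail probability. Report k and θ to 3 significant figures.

k ≈ 11.5, θ ≈ 44.5

Gamma(k,θ) with k>1 has mode (k−1)θ, so θ = 467/(k−1).
Need P(X < 926) = 0.99 with θ tied to k this way. Start at k = 2, θ = 467: P(X<926) ≈ 0.589.
Too low — raise k to concentrate. Iterating converges to k ≈ 11.5.
Then θ = 467/(11.5−1) ≈ 44.5.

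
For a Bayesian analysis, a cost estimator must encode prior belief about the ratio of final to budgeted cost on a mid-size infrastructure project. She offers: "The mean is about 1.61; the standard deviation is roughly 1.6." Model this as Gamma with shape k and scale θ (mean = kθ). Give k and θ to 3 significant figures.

For Gamma(k, scale θ): mean = kθ, variance = kθ², so CV = 1/√k.
CV = SD/mean = 1.6/1.61 = 0.9938, hence k = 1/CV² = 1.01.
Then θ = mean/k = 1.61/1.01 = 1.59.

k ≈ 1.01, θ ≈ 1.59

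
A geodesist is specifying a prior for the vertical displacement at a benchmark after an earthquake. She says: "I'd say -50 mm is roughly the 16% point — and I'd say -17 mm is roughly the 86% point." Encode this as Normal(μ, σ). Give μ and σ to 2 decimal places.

For Normal(μ,σ), the p-quantile is μ + z_p·σ. Here z_{0.16} = -0.9945, z_{0.86} = 1.08.
So -50 = μ − 0.9945σ and -17 = μ + 1.08σ.
Subtracting: σ = (-17 − -50)/(1.08 − (-0.9945)) = 15.91.
Then μ = -50 − (-0.9945)·15.91 = -34.18.

μ = -34.18, σ = 15.91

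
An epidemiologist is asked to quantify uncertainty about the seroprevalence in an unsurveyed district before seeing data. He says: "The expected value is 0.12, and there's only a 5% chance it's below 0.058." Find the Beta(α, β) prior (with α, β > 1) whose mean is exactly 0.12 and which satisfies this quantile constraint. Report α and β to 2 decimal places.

With mean 0.12 fixed, write α = 0.12s, β = 0.88s where s = α+β.
Need P(θ < 0.058) = 0.05 under Beta(0.12s, 0.88s). Normal approximation: (q−m)/√(m(1−m)/s) ≈ z_{0.05} = -1.64, so s ≈ 0.12·0.88·(-1.64)²/(0.058−0.12)² = 74.3.
At s = 74.3: P(θ<0.058) ≈ 0.028. Adjusting to match 0.05 gives s ≈ 56.70.
So α = 0.12·56.70 ≈ 6.80, β = 0.88·56.70 ≈ 49.90.

α ≈ 6.80, β ≈ 49.90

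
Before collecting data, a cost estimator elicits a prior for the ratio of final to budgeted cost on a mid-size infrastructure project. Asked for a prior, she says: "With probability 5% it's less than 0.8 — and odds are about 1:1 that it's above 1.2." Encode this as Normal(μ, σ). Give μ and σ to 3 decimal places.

The p-quantile of Normal(μ,σ) is μ + z_p·σ, with z_{0.05} = -1.645 and z_{0.5} = 0.
Eliminate σ: μ = (z₂·x₁ − z₁·x₂)/(z₂ − z₁) = (0·0.8 − (-1.645)·1.2)/1.645 = 1.200.
Then σ = (x₂ − x₁)/(z₂ − z₁) = (1.2 − 0.8)/1.645 = 0.243.

μ = 1.200, σ = 0.243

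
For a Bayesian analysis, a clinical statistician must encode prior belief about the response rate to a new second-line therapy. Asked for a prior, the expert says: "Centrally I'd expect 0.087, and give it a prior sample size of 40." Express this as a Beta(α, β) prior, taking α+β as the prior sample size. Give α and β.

Under the effective-sample-size interpretation, Beta(α, β) has prior mean α/(α+β) and prior sample size α+β.
So α+β = 40 and α/(α+β) = 0.087, giving α = 0.087·40 = 3.48 and β = 40 − 3.48 = 36.52.

α = 3.48, β = 36.52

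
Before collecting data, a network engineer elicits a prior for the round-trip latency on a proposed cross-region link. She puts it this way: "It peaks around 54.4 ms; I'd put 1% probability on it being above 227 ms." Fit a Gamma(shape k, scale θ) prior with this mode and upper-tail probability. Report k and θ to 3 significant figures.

k ≈ 3.02, θ ≈ 26.9

Gamma(k,θ) with k>1 has mode (k−1)θ, so θ = 54.4/(k−1).
Need P(X < 227) = 0.99 with θ tied to k this way. Start at k = 2, θ = 54.4: P(X<227) ≈ 0.920.
Too low — raise k to concentrate. Iterating converges to k ≈ 3.02.
Then θ = 54.4/(3.02−1) ≈ 26.9.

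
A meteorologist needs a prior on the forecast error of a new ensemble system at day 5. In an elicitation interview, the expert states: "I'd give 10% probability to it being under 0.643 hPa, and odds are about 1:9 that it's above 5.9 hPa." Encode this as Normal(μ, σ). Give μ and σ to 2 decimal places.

For Normal(μ,σ), the p-quantile is μ + z_p·σ. Here z_{0.1} = -1.282, z_{0.9} = 1.282.
So 0.643 = μ − 1.282σ and 5.9 = μ + 1.282σ.
Subtracting: σ = (5.9 − 0.643)/(1.282 − (-1.282)) = 2.05.
Then μ = 0.643 − (-1.282)·2.05 = 3.27.

μ = 3.27, σ = 2.05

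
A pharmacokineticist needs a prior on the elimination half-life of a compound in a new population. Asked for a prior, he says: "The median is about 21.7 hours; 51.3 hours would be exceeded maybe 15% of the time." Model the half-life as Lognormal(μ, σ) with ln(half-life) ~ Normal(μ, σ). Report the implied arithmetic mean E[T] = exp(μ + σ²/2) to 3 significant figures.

E[T] ≈ 30.6 hours

If T ~ Lognormal(μ,σ) then ln T ~ Normal(μ,σ), so the p-quantile of ln T is μ + z_p·σ.
ln(21.7) = 3.077 and ln(51.3) = 3.938; z_{0.5} = 0, z_{0.85} = 1.036.
σ = (3.938 − 3.077)/(1.036 − (0)) = 0.830.
μ = 3.077 − (0)·0.830 = 3.077.
E[T] = exp(μ + σ²/2) = exp(3.077 + 0.3446) = 30.6 hours.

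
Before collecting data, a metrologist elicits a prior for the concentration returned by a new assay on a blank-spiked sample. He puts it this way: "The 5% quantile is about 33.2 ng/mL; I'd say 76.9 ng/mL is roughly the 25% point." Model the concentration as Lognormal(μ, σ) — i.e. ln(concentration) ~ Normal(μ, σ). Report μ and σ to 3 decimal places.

μ ≈ 4.926, σ ≈ 0.866

If T ~ Lognormal(μ,σ) then ln T ~ Normal(μ,σ), so the p-quantile of ln T is μ + z_p·σ.
ln(33.2) = 3.503 and ln(76.9) = 4.343; z_{0.05} = -1.645, z_{0.25} = -0.6745.
σ = (4.343 − 3.503)/(-0.6745 − (-1.645)) = 0.866.
μ = 3.503 − (-1.645)·0.866 = 4.926.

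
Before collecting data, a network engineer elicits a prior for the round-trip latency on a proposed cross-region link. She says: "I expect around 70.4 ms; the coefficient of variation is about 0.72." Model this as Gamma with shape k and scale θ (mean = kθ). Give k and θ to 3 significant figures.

For Gamma(k, scale θ): mean = kθ, variance = kθ², so CV = 1/√k.
CV = 0.72, hence k = 1/CV² = 1.93.
Then θ = mean/k = 70.4/1.93 = 36.5.

k ≈ 1.93, θ ≈ 36.5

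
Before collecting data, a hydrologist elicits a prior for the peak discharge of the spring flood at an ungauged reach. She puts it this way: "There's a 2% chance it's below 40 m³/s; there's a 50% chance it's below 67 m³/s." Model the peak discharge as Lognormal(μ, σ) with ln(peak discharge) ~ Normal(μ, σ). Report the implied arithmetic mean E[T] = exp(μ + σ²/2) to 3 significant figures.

If T ~ Lognormal(μ,σ) then ln T ~ Normal(μ,σ), so the p-quantile of ln T is μ + z_p·σ.
ln(40) = 3.689 and ln(67) = 4.205; z_{0.02} = -2.054, z_{0.5} = 0.
σ = (4.205 − 3.689)/(0 − (-2.054)) = 0.251.
μ = 3.689 − (-2.054)·0.251 = 4.205.
E[T] = exp(μ + σ²/2) = exp(4.205 + 0.0315) = 69.1 m³/s.

E[T] ≈ 69.1 m³/s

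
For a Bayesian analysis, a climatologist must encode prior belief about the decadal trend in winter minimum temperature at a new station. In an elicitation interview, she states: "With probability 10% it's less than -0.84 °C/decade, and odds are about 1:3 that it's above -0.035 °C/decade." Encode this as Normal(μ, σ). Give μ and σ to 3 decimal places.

μ = -0.313, σ = 0.412

For Normal(μ,σ), the p-quantile is μ + z_p·σ. Here z_{0.1} = -1.282, z_{0.75} = 0.6745.
So -0.84 = μ − 1.282σ and -0.035 = μ + 0.6745σ.
Subtracting: σ = (-0.035 − -0.84)/(0.6745 − (-1.282)) = 0.412.
Then μ = -0.84 − (-1.282)·0.412 = -0.313.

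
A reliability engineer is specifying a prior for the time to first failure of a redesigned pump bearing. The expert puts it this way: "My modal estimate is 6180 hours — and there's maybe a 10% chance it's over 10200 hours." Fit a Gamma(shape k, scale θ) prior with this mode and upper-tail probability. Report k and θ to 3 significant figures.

k ≈ 8.51, θ ≈ 822

Gamma(k,θ) with k>1 has mode (k−1)θ, so θ = 6180/(k−1).
Need P(X < 10200) = 0.9 with θ tied to k this way. Start at k = 2, θ = 6180: P(X<10200) ≈ 0.491.
Too low — raise k to concentrate. Iterating converges to k ≈ 8.51.
Then θ = 6180/(8.51−1) ≈ 822.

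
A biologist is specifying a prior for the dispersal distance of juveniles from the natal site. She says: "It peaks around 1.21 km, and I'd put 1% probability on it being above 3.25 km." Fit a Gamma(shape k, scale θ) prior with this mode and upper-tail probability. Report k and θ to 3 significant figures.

k ≈ 5.73, θ ≈ 0.256

Gamma(k,θ) with k>1 has mode (k−1)θ, so θ = 1.21/(k−1).
Need P(X < 3.25) = 0.99 with θ tied to k this way. Start at k = 2, θ = 1.21: P(X<3.25) ≈ 0.749.
Too low — raise k to concentrate. Iterating converges to k ≈ 5.73.
Then θ = 1.21/(5.73−1) ≈ 0.256.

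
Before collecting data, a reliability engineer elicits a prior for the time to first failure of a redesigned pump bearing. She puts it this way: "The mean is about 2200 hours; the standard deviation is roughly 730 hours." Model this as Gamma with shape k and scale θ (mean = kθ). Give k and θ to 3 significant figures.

For Gamma(k, scale θ): mean = kθ, variance = kθ², so CV = 1/√k.
CV = SD/mean = 730/2200 = 0.3318, hence k = 1/CV² = 9.08.
Then θ = mean/k = 2200/9.08 = 242.

k ≈ 9.08, θ ≈ 242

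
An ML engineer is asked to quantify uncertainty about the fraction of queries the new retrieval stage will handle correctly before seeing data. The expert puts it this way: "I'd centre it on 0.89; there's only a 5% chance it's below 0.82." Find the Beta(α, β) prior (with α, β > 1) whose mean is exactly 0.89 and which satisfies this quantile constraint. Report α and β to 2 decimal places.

α ≈ 57.14, β ≈ 7.06

With mean 0.89 fixed, write α = 0.89s, β = 0.11s where s = α+β.
Need P(θ < 0.82) = 0.05 under Beta(0.89s, 0.11s). Normal approximation: (q−m)/√(m(1−m)/s) ≈ z_{0.05} = -1.64, so s ≈ 0.89·0.11·(-1.64)²/(0.82−0.89)² = 54.1.
At s = 54.1: P(θ<0.82) ≈ 0.064. Adjusting to match 0.05 gives s ≈ 64.20.
So α = 0.89·64.20 ≈ 57.14, β = 0.11·64.20 ≈ 7.06.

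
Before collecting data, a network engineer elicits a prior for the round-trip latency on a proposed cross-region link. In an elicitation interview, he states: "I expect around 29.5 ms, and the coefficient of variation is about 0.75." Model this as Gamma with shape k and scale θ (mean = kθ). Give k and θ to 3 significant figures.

k ≈ 1.78, θ ≈ 16.6

For Gamma(k, scale θ): mean = kθ, variance = kθ², so CV = 1/√k.
CV = 0.75, hence k = 1/CV² = 1.78.
Then θ = mean/k = 29.5/1.78 = 16.6.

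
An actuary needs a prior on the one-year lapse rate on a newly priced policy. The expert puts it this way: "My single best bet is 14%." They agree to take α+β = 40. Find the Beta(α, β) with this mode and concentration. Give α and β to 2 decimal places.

α = 6.32, β = 33.68

For α,β > 1 the Beta mode is (α−1)/(α+β−2). With α+β = 40, the mode is (α−1)/38.
Set (α−1)/38 = 0.14 → α = 1 + 0.14·38 = 6.32.
β = 40 − α = 33.68.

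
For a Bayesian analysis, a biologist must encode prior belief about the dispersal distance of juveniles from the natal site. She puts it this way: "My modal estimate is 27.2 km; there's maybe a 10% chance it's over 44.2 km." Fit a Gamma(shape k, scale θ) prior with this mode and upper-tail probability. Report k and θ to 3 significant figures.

k ≈ 8.99, θ ≈ 3.41

Gamma(k,θ) with k>1 has mode (k−1)θ, so θ = 27.2/(k−1).
Need P(X < 44.2) = 0.9 with θ tied to k this way. Start at k = 2, θ = 27.2: P(X<44.2) ≈ 0.483.
Too low — raise k to concentrate. Iterating converges to k ≈ 8.99.
Then θ = 27.2/(8.99−1) ≈ 3.41.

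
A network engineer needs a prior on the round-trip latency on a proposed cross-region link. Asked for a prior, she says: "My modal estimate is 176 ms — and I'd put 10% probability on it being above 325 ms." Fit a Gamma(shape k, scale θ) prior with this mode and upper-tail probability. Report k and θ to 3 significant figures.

k ≈ 6.07, θ ≈ 34.7

Gamma(k,θ) with k>1 has mode (k−1)θ, so θ = 176/(k−1).
Need P(X < 325) = 0.9 with θ tied to k this way. Start at k = 2, θ = 176: P(X<325) ≈ 0.551.
Too low — raise k to concentrate. Iterating converges to k ≈ 6.07.
Then θ = 176/(6.07−1) ≈ 34.7.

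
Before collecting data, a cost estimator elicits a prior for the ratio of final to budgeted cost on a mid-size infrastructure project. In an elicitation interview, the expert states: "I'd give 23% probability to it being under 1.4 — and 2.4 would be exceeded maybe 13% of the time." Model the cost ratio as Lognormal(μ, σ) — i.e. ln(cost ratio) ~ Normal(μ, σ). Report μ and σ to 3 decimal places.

μ ≈ 0.550, σ ≈ 0.289

If T ~ Lognormal(μ,σ) then ln T ~ Normal(μ,σ), so the p-quantile of ln T is μ + z_p·σ.
ln(1.4) = 0.3365 and ln(2.4) = 0.8755; z_{0.23} = -0.7388, z_{0.87} = 1.126.
σ = (0.8755 − 0.3365)/(1.126 − (-0.7388)) = 0.289.
μ = 0.3365 − (-0.7388)·0.289 = 0.550.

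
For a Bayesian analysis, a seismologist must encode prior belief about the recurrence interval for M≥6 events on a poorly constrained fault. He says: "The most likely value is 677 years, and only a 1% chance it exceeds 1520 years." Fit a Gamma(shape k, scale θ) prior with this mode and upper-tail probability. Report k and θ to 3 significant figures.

k ≈ 8.34, θ ≈ 92.2

Gamma(k,θ) with k>1 has mode (k−1)θ, so θ = 677/(k−1).
Need P(X < 1520) = 0.99 with θ tied to k this way. Start at k = 2, θ = 677: P(X<1520) ≈ 0.656.
Too low — raise k to concentrate. Iterating converges to k ≈ 8.34.
Then θ = 677/(8.34−1) ≈ 92.2.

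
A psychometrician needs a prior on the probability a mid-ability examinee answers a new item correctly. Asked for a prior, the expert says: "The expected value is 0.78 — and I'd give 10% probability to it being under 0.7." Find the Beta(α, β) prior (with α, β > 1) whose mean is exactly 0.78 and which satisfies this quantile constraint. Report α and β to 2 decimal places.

With mean 0.78 fixed, write α = 0.78s, β = 0.22s where s = α+β.
Need P(θ < 0.7) = 0.1 under Beta(0.78s, 0.22s). Normal approximation: (q−m)/√(m(1−m)/s) ≈ z_{0.1} = -1.28, so s ≈ 0.78·0.22·(-1.28)²/(0.7−0.78)² = 44.0.
At s = 44.0: P(θ<0.7) ≈ 0.105. Adjusting to match 0.1 gives s ≈ 46.24.
So α = 0.78·46.24 ≈ 36.07, β = 0.22·46.24 ≈ 10.17.

α ≈ 36.07, β ≈ 10.17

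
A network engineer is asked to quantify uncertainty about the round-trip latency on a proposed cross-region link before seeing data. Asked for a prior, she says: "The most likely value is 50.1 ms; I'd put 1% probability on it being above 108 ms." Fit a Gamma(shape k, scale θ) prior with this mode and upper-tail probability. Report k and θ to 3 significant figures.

k ≈ 9.2, θ ≈ 6.11

Gamma(k,θ) with k>1 has mode (k−1)θ, so θ = 50.1/(k−1).
Need P(X < 108) = 0.99 with θ tied to k this way. Start at k = 2, θ = 50.1: P(X<108) ≈ 0.634.
Too low — raise k to concentrate. Iterating converges to k ≈ 9.2.
Then θ = 50.1/(9.2−1) ≈ 6.11.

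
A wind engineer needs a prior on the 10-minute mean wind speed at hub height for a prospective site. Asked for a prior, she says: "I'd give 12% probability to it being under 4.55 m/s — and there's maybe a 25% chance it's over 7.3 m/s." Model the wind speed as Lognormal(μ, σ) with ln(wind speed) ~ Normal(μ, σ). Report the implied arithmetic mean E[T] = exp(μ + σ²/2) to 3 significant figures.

E[T] ≈ 6.35 m/s

If T ~ Lognormal(μ,σ) then ln T ~ Normal(μ,σ), so the p-quantile of ln T is μ + z_p·σ.
ln(4.55) = 1.515 and ln(7.3) = 1.988; z_{0.12} = -1.175, z_{0.75} = 0.6745.
σ = (1.988 − 1.515)/(0.6745 − (-1.175)) = 0.256.
μ = 1.515 − (-1.175)·0.256 = 1.815.
E[T] = exp(μ + σ²/2) = exp(1.815 + 0.0327) = 6.35 m/s.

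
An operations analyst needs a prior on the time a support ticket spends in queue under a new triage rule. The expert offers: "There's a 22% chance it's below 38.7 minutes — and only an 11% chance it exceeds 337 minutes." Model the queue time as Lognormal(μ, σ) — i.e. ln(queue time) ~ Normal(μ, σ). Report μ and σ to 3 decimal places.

μ ≈ 4.492, σ ≈ 1.083

If T ~ Lognormal(μ,σ) then ln T ~ Normal(μ,σ), so the p-quantile of ln T is μ + z_p·σ.
ln(38.7) = 3.656 and ln(337) = 5.82; z_{0.22} = -0.7722, z_{0.89} = 1.227.
σ = (5.82 − 3.656)/(1.227 − (-0.7722)) = 1.083.
μ = 3.656 − (-0.7722)·1.083 = 4.492.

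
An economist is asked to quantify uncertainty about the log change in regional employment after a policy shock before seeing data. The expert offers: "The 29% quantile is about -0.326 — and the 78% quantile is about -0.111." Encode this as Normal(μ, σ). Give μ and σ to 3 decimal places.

μ = -0.236, σ = 0.162

For Normal(μ,σ), the p-quantile is μ + z_p·σ. Here z_{0.29} = -0.5534, z_{0.78} = 0.7722.
So -0.326 = μ − 0.5534σ and -0.111 = μ + 0.7722σ.
Subtracting: σ = (-0.111 − -0.326)/(0.7722 − (-0.5534)) = 0.162.
Then μ = -0.326 − (-0.5534)·0.162 = -0.236.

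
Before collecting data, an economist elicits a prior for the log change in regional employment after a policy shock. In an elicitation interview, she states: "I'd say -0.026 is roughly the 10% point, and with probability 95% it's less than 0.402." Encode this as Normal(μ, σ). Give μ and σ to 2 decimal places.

μ = 0.16, σ = 0.15

The p-quantile of Normal(μ,σ) is μ + z_p·σ, with z_{0.1} = -1.282 and z_{0.95} = 1.645.
Eliminate σ: μ = (z₂·x₁ − z₁·x₂)/(z₂ − z₁) = (1.645·-0.026 − (-1.282)·0.402)/2.926 = 0.16.
Then σ = (x₂ − x₁)/(z₂ − z₁) = (0.402 − -0.026)/2.926 = 0.15.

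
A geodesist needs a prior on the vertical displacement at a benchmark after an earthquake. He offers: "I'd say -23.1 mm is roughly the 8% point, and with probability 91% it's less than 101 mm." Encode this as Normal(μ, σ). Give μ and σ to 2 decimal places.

The p-quantile of Normal(μ,σ) is μ + z_p·σ, with z_{0.08} = -1.405 and z_{0.91} = 1.341.
Eliminate σ: μ = (z₂·x₁ − z₁·x₂)/(z₂ − z₁) = (1.341·-23.1 − (-1.405)·101)/2.746 = 40.40.
Then σ = (x₂ − x₁)/(z₂ − z₁) = (101 − -23.1)/2.746 = 45.20.

μ = 40.40, σ = 45.20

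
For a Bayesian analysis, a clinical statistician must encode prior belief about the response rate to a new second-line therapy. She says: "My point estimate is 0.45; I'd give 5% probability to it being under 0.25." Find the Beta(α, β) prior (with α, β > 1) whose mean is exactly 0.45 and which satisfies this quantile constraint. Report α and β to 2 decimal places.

α ≈ 6.84, β ≈ 8.36

With mean 0.45 fixed, write α = 0.45s, β = 0.55s where s = α+β.
Need P(θ < 0.25) = 0.05 under Beta(0.45s, 0.55s). Normal approximation: (q−m)/√(m(1−m)/s) ≈ z_{0.05} = -1.64, so s ≈ 0.45·0.55·(-1.64)²/(0.25−0.45)² = 16.7.
At s = 16.7: P(θ<0.25) ≈ 0.042. Adjusting to match 0.05 gives s ≈ 15.19.
So α = 0.45·15.19 ≈ 6.84, β = 0.55·15.19 ≈ 8.36.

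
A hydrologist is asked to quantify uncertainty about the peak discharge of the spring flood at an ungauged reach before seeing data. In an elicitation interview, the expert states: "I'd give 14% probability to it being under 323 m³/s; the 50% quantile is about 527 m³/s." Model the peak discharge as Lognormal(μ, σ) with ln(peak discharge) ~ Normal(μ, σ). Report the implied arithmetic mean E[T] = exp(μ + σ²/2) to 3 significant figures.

E[T] ≈ 584 m³/s

If T ~ Lognormal(μ,σ) then ln T ~ Normal(μ,σ), so the p-quantile of ln T is μ + z_p·σ.
ln(323) = 5.778 and ln(527) = 6.267; z_{0.14} = -1.08, z_{0.5} = 0.
σ = (6.267 − 5.778)/(0 − (-1.08)) = 0.453.
μ = 5.778 − (-1.08)·0.453 = 6.267.
E[T] = exp(μ + σ²/2) = exp(6.267 + 0.1027) = 584 m³/s.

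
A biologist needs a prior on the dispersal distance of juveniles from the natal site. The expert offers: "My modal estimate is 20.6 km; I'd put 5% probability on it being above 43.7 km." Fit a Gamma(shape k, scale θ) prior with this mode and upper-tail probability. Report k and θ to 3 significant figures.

Gamma(k,θ) with k>1 has mode (k−1)θ, so θ = 20.6/(k−1).
Need P(X < 43.7) = 0.95 with θ tied to k this way. Start at k = 2, θ = 20.6: P(X<43.7) ≈ 0.626.
Too low — raise k to concentrate. Iterating converges to k ≈ 5.88.
Then θ = 20.6/(5.88−1) ≈ 4.22.

k ≈ 5.88, θ ≈ 4.22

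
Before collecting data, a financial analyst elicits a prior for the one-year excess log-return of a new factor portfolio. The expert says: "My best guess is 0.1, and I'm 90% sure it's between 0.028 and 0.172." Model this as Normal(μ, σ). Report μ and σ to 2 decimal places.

A symmetric 90% interval runs μ ± z·σ with z = 1.645.
Half-width = 0.072, so σ = 0.072/1.645 = 0.04.
μ is the stated best guess, 0.10.

μ = 0.10, σ = 0.04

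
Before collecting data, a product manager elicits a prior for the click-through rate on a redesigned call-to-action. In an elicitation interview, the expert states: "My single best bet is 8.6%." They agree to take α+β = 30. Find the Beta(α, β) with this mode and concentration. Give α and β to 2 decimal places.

For α,β > 1 the Beta mode is (α−1)/(α+β−2). With α+β = 30, the mode is (α−1)/28.
Set (α−1)/28 = 0.086 → α = 1 + 0.086·28 = 3.41.
β = 30 − α = 26.59.

α = 3.41, β = 26.59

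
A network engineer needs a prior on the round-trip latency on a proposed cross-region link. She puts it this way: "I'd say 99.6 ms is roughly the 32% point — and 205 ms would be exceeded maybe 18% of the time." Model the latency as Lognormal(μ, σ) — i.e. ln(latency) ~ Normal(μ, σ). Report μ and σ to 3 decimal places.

μ ≈ 4.845, σ ≈ 0.522

If T ~ Lognormal(μ,σ) then ln T ~ Normal(μ,σ), so the p-quantile of ln T is μ + z_p·σ.
ln(99.6) = 4.601 and ln(205) = 5.323; z_{0.32} = -0.4677, z_{0.82} = 0.9154.
σ = (5.323 − 4.601)/(0.9154 − (-0.4677)) = 0.522.
μ = 4.601 − (-0.4677)·0.522 = 4.845.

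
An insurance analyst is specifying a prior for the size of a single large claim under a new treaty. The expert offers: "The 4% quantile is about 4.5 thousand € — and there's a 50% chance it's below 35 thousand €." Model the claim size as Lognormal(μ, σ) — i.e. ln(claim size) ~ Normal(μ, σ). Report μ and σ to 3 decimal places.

μ ≈ 3.555, σ ≈ 1.172

If T ~ Lognormal(μ,σ) then ln T ~ Normal(μ,σ), so the p-quantile of ln T is μ + z_p·σ.
ln(4.5) = 1.504 and ln(35) = 3.555; z_{0.04} = -1.751, z_{0.5} = 0.
σ = (3.555 − 1.504)/(0 − (-1.751)) = 1.172.
μ = 1.504 − (-1.751)·1.172 = 3.555.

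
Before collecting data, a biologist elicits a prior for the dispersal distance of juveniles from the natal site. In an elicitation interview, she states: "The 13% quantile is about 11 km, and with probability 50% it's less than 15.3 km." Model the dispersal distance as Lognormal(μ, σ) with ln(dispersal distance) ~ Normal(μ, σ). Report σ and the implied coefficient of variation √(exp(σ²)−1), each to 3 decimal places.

σ ≈ 0.293, CV ≈ 0.299

If T ~ Lognormal(μ,σ) then ln T ~ Normal(μ,σ), so the p-quantile of ln T is μ + z_p·σ.
ln(11) = 2.398 and ln(15.3) = 2.728; z_{0.13} = -1.126, z_{0.5} = 0.
σ = (2.728 − 2.398)/(0 − (-1.126)) = 0.293.
μ = 2.398 − (-1.126)·0.293 = 2.728.
CV = √(exp(σ²)−1) = √(exp(0.0858)−1) = 0.299.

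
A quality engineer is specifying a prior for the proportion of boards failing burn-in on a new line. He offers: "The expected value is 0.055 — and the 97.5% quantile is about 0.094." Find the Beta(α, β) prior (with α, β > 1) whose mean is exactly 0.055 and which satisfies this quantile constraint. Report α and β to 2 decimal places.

With mean 0.055 fixed, write α = 0.055s, β = 0.945s where s = α+β.
Need P(θ < 0.094) = 0.975 under Beta(0.055s, 0.945s). Normal approximation: (q−m)/√(m(1−m)/s) ≈ z_{0.975} = 1.96, so s ≈ 0.055·0.945·(1.96)²/(0.094−0.055)² = 131.3.
At s = 131.3: P(θ<0.094) ≈ 0.960. Adjusting to match 0.975 gives s ≈ 168.37.
So α = 0.055·168.37 ≈ 9.26, β = 0.945·168.37 ≈ 159.11.

α ≈ 9.26, β ≈ 159.11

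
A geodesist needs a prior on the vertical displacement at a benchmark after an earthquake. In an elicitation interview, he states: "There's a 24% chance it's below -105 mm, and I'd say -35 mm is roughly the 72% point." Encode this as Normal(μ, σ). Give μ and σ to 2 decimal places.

For Normal(μ,σ), the p-quantile is μ + z_p·σ. Here z_{0.24} = -0.7063, z_{0.72} = 0.5828.
So -105 = μ − 0.7063σ and -35 = μ + 0.5828σ.
Subtracting: σ = (-35 − -105)/(0.5828 − (-0.7063)) = 54.30.
Then μ = -105 − (-0.7063)·54.30 = -66.65.

μ = -66.65, σ = 54.30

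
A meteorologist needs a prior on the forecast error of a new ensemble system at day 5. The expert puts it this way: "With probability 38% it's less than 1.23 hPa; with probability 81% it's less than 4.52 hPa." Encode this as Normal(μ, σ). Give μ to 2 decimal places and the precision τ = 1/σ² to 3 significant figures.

μ = 2.08, τ = 0.129

The p-quantile of Normal(μ,σ) is μ + z_p·σ, with z_{0.38} = -0.3055 and z_{0.81} = 0.8779.
Eliminate σ: μ = (z₂·x₁ − z₁·x₂)/(z₂ − z₁) = (0.8779·1.23 − (-0.3055)·4.52)/1.183 = 2.08.
Then σ = (x₂ − x₁)/(z₂ − z₁) = (4.52 − 1.23)/1.183 = 2.78.
Precision τ = 1/σ² = 1/2.78² = 0.129.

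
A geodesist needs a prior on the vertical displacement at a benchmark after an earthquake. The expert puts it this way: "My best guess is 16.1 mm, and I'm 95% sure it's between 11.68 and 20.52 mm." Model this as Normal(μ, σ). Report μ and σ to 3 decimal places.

μ = 16.100, σ = 2.255

A symmetric 95% interval runs μ ± z·σ with z = 1.96.
Half-width = 4.42, so σ = 4.42/1.96 = 2.255.
μ is the stated best guess, 16.100.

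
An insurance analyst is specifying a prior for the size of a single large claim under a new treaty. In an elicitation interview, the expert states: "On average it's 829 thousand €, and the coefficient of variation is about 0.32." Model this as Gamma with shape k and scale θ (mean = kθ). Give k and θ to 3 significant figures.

For Gamma(k, scale θ): mean = kθ, variance = kθ², so CV = 1/√k.
CV = 0.32, hence k = 1/CV² = 9.77.
Then θ = mean/k = 829/9.77 = 84.9.

k ≈ 9.77, θ ≈ 84.9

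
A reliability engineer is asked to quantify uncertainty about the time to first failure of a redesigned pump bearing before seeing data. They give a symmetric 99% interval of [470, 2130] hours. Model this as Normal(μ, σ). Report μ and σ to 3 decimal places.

A symmetric 99% interval runs μ ± z·σ with z = 2.576.
Half-width = 830, so σ = 830/2.576 = 322.226.
μ is the interval midpoint, 1300.000.

μ = 1300.000, σ = 322.226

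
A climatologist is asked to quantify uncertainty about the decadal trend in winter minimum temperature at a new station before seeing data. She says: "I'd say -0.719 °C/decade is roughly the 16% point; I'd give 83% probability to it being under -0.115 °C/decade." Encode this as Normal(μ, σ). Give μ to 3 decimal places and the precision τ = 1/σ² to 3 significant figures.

μ = -0.411, τ = 10.4

For Normal(μ,σ), the p-quantile is μ + z_p·σ. Here z_{0.16} = -0.9945, z_{0.83} = 0.9542.
So -0.719 = μ − 0.9945σ and -0.115 = μ + 0.9542σ.
Subtracting: σ = (-0.115 − -0.719)/(0.9542 − (-0.9945)) = 0.310.
Then μ = -0.719 − (-0.9945)·0.310 = -0.411.
Precision τ = 1/σ² = 1/0.31² = 10.4.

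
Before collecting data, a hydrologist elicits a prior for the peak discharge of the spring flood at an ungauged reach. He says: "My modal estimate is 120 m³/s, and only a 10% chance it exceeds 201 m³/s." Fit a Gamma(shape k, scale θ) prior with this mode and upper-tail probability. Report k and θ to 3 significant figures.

Gamma(k,θ) with k>1 has mode (k−1)θ, so θ = 120/(k−1).
Need P(X < 201) = 0.9 with θ tied to k this way. Start at k = 2, θ = 120: P(X<201) ≈ 0.499.
Too low — raise k to concentrate. Iterating converges to k ≈ 8.1.
Then θ = 120/(8.1−1) ≈ 16.9.

k ≈ 8.1, θ ≈ 16.9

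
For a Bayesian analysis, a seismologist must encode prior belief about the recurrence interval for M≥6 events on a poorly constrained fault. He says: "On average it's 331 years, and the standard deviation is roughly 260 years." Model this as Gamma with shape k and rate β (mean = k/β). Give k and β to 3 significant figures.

For Gamma(k, rate β): mean = k/β, variance = k/β², so CV = 1/√k.
CV = SD/mean = 260/331 = 0.7855, hence k = 1/CV² = 1.62.
Then β = k/mean = 1.62/331 = 0.0049.

k ≈ 1.62, β ≈ 0.0049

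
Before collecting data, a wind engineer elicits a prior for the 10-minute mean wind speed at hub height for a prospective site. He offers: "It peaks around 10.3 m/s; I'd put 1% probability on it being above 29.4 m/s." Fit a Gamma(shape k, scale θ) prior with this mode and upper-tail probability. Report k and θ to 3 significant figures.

k ≈ 5.14, θ ≈ 2.49

Gamma(k,θ) with k>1 has mode (k−1)θ, so θ = 10.3/(k−1).
Need P(X < 29.4) = 0.99 with θ tied to k this way. Start at k = 2, θ = 10.3: P(X<29.4) ≈ 0.778.
Too low — raise k to concentrate. Iterating converges to k ≈ 5.14.
Then θ = 10.3/(5.14−1) ≈ 2.49.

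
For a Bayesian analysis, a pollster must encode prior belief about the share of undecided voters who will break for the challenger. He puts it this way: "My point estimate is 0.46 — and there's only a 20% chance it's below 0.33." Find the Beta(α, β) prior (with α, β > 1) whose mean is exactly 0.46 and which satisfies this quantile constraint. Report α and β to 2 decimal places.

α ≈ 4.89, β ≈ 5.74

With mean 0.46 fixed, write α = 0.46s, β = 0.54s where s = α+β.
Need P(θ < 0.33) = 0.2 under Beta(0.46s, 0.54s). Normal approximation: (q−m)/√(m(1−m)/s) ≈ z_{0.2} = -0.842, so s ≈ 0.46·0.54·(-0.842)²/(0.33−0.46)² = 10.4.
At s = 10.4: P(θ<0.33) ≈ 0.203. Adjusting to match 0.2 gives s ≈ 10.63.
So α = 0.46·10.63 ≈ 4.89, β = 0.54·10.63 ≈ 5.74.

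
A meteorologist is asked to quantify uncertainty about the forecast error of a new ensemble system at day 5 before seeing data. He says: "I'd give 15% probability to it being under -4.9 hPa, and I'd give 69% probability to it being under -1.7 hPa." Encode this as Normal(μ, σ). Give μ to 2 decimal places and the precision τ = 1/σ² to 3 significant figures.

μ = -2.74, τ = 0.229

For Normal(μ,σ), the p-quantile is μ + z_p·σ. Here z_{0.15} = -1.036, z_{0.69} = 0.4959.
So -4.9 = μ − 1.036σ and -1.7 = μ + 0.4959σ.
Subtracting: σ = (-1.7 − -4.9)/(0.4959 − (-1.036)) = 2.09.
Then μ = -4.9 − (-1.036)·2.09 = -2.74.
Precision τ = 1/σ² = 1/2.088² = 0.229.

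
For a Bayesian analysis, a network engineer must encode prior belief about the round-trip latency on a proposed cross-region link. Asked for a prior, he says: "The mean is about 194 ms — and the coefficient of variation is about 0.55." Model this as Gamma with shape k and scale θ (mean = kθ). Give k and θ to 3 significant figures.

For Gamma(k, scale θ): mean = kθ, variance = kθ², so CV = 1/√k.
CV = 0.55, hence k = 1/CV² = 3.31.
Then θ = mean/k = 194/3.31 = 58.7.

k ≈ 3.31, θ ≈ 58.7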